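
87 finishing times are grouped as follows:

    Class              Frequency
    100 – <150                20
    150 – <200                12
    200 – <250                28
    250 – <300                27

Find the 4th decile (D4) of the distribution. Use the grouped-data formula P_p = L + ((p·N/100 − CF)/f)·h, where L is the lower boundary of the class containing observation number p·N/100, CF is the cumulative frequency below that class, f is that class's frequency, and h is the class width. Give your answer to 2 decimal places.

N = 87; target position k = 40/100 · 87 = 34.8.
Cumulative frequencies: 20, 32, 60, 87.
Observation 34.8 falls in the class 200 – <250.
L = 200, CF = 32, f = 28, h = 50.
P40 = 200 + ((34.8 − 32)/28)·50 = 200 + 5 = 205.

205.00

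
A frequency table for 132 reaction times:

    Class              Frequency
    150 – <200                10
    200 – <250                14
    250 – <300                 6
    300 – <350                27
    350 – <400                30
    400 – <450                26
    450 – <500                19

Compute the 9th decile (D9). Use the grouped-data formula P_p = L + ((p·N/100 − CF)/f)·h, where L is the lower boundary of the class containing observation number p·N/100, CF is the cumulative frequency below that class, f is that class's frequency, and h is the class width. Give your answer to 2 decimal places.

465.26

N = 132; target position k = 90/100 · 132 = 118.8.
Cumulative frequencies: 10, 24, 30, 57, 87, 113, 132.
Observation 118.8 falls in the class 450 – <500.
L = 450, CF = 113, f = 19, h = 50.
P90 = 450 + ((118.8 − 113)/19)·50 = 450 + 15.2632 = 465.263.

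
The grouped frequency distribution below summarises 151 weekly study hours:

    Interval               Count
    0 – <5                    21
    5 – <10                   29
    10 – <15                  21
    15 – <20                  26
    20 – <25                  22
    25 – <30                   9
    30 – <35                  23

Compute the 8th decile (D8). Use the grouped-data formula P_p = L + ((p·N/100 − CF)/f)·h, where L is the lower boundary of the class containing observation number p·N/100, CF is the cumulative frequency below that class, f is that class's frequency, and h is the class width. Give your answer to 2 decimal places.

26.00

N = 151; target position k = 80/100 · 151 = 120.8.
Cumulative frequencies: 21, 50, 71, 97, 119, 128, 151.
Observation 120.8 falls in the class 25 – <30.
L = 25, CF = 119, f = 9, h = 5.
P80 = 25 + ((120.8 − 119)/9)·5 = 25 + 1 = 26.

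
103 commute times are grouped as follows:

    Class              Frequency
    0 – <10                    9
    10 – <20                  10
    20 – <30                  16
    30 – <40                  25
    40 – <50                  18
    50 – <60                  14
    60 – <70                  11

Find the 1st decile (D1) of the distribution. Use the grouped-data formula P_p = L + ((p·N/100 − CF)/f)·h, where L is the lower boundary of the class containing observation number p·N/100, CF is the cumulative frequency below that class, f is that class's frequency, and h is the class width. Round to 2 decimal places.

N = 103; target position k = 10/100 · 103 = 10.3.
Cumulative frequencies: 9, 19, 35, 60, 78, 92, 103.
Observation 10.3 falls in the class 10 – <20.
L = 10, CF = 9, f = 10, h = 10.
P10 = 10 + ((10.3 − 9)/10)·10 = 10 + 1.3 = 11.3.

11.30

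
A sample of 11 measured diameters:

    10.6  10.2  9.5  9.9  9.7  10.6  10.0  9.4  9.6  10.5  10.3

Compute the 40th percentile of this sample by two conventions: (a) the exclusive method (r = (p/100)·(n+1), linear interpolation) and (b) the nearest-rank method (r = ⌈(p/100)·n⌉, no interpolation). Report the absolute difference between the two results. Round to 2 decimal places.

Sorted: 9.4, 9.5, 9.6, 9.7, 9.9, 10.0, 10.2, 10.3, 10.5, 10.6, 10.6.
n = 11.
(a) r = 4.8; between ranks 4 (9.7) and 5 (9.9): 9.86.
(b) the nearest-rank method: rank 5 → 9.9.
|9.86 − 9.9| = 0.04.

0.04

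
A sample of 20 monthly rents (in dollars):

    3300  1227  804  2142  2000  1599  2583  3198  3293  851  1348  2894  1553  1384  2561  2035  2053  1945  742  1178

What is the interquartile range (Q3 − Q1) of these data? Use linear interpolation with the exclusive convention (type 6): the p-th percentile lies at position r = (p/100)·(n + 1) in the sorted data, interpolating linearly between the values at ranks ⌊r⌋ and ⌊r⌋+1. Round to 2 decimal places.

Sorted: 742, 804, 851, 1178, 1227, 1348, 1384, 1553, 1599, 1945, 2000, 2035, 2053, 2142, 2561, 2583, 2894, 3198, 3293, 3300.
n = 20.
P25: r = 5.25; ranks 5–6 are 1227, 1348; interpolating gives 1257.25.
P75: r = 15.75; ranks 15–16 are 2561, 2583; interpolating gives 2577.5.
Difference: 2577.5 − 1257.25 = 1320.25.

1320.25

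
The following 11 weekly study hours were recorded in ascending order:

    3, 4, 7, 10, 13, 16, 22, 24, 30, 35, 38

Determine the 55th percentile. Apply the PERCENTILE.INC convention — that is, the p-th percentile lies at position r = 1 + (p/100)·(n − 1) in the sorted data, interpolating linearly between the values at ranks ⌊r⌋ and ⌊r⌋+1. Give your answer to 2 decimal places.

19.00

n = 11.
r = 1 + (55/100)·(11 − 1) = 1 + 5.5 = 6.5.
Rank 6 is 16 and rank 7 is 22.
Interpolate: 16 + 0.5·(22 − 16) = 16 + 0.5·6 = 19.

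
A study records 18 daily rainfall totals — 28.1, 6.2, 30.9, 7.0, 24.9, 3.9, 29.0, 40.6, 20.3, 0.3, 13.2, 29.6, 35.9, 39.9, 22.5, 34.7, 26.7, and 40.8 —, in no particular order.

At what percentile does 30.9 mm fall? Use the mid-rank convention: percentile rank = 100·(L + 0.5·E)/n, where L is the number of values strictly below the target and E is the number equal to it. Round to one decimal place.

69.4

Sorted: 0.3, 3.9, 6.2, 7.0, 13.2, 20.3, 22.5, 24.9, 26.7, 28.1, 29.0, 29.6, 30.9, 34.7, 35.9, 39.9, 40.6, 40.8.
Count below 30.9: L = 12; count equal: E = 1; n = 18.
Percentile rank = 100·(12 + 0.5·1)/18 = 100·12.5/18 = 69.44.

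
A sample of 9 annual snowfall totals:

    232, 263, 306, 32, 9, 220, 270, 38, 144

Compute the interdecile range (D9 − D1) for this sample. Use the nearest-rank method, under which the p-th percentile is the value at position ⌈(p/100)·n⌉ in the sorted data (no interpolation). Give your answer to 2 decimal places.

Sorted: 9, 32, 38, 144, 220, 232, 263, 270, 306.
n = 9.
P10: rank ⌈10/100·9⌉ = 1 → 9.
P90: rank ⌈90/100·9⌉ = 9 → 306.
Difference: 306 − 9 = 297.

297.00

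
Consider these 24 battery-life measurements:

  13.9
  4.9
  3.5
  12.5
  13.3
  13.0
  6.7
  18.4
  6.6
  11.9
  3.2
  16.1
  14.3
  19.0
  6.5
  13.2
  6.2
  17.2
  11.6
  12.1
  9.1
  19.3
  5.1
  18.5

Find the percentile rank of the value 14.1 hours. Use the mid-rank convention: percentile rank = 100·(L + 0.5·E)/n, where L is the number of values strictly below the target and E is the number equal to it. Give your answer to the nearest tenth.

Sorted: 3.2, 3.5, 4.9, 5.1, 6.2, 6.5, 6.6, 6.7, 9.1, 11.6, 11.9, 12.1, 12.5, 13.0, 13.2, 13.3, 13.9, 14.3, 16.1, 17.2, 18.4, 18.5, 19.0, 19.3.
Count below 14.1: L = 17; count equal: E = 0; n = 24.
Percentile rank = 100·(17 + 0.5·0)/24 = 100·17/24 = 70.83.

70.8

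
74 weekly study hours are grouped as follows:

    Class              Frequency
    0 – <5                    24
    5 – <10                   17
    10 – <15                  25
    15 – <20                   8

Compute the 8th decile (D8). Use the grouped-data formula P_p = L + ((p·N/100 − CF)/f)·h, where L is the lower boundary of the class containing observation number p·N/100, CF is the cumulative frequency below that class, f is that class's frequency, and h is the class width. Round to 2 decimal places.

13.64

N = 74; target position k = 80/100 · 74 = 59.2.
Cumulative frequencies: 24, 41, 66, 74.
Observation 59.2 falls in the class 10 – <15.
L = 10, CF = 41, f = 25, h = 5.
P80 = 10 + ((59.2 − 41)/25)·5 = 10 + 3.64 = 13.64.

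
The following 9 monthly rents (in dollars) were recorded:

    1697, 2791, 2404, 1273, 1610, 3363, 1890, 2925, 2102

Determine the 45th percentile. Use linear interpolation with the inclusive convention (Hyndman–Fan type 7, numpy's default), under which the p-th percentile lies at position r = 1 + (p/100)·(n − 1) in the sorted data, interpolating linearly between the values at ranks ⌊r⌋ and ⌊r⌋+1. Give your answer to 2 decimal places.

Sorted: 1273, 1610, 1697, 1890, 2102, 2404, 2791, 2925, 3363.
n = 9.
r = 1 + (45/100)·(9 − 1) = 1 + 3.6 = 4.6.
Rank 4 is 1890 and rank 5 is 2102.
Interpolate: 1890 + 0.6·(2102 − 1890) = 1890 + 0.6·212 = 2017.2.

2017.20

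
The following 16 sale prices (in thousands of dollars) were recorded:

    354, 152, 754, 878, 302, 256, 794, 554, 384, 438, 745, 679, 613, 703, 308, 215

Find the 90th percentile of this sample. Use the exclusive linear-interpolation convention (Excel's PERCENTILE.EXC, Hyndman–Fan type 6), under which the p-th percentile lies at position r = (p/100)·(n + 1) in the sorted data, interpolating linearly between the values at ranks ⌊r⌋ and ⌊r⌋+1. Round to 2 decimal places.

819.20

Sorted: 152, 215, 256, 302, 308, 354, 384, 438, 554, 613, 679, 703, 745, 754, 794, 878.
n = 16.
r = (90/100)·(16 + 1) = 15.3.
Rank 15 is 794 and rank 16 is 878.
Interpolate: 794 + 0.3·(878 − 794) = 794 + 0.3·84 = 819.2.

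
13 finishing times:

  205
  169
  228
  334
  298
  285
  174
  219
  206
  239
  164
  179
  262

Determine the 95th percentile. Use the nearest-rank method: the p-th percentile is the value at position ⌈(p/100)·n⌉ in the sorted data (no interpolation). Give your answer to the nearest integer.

334

Sorted: 164, 169, 174, 179, 205, 206, 219, 228, 239, 262, 285, 298, 334.
n = 13.
Position = ⌈95/100 · 13⌉ = ⌈12.35⌉ = 13.
The value at rank 13 is 334.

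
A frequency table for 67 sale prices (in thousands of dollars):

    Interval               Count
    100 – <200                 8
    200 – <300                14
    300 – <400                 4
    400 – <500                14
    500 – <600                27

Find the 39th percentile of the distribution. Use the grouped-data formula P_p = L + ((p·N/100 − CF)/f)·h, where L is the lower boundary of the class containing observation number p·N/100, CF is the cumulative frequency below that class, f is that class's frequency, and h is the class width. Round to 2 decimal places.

400.93

N = 67; target position k = 39/100 · 67 = 26.13.
Cumulative frequencies: 8, 22, 26, 40, 67.
Observation 26.13 falls in the class 400 – <500.
L = 400, CF = 26, f = 14, h = 100.
P39 = 400 + ((26.13 − 26)/14)·100 = 400 + 0.928571 = 400.929.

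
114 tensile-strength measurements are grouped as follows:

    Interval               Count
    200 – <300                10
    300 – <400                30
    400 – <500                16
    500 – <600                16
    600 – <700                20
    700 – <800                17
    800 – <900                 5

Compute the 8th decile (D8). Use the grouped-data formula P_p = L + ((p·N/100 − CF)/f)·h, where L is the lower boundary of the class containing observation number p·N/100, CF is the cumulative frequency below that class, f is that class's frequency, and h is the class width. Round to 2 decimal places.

696.00

N = 114; target position k = 80/100 · 114 = 91.2.
Cumulative frequencies: 10, 40, 56, 72, 92, 109, 114.
Observation 91.2 falls in the class 600 – <700.
L = 600, CF = 72, f = 20, h = 100.
P80 = 600 + ((91.2 − 72)/20)·100 = 600 + 96 = 696.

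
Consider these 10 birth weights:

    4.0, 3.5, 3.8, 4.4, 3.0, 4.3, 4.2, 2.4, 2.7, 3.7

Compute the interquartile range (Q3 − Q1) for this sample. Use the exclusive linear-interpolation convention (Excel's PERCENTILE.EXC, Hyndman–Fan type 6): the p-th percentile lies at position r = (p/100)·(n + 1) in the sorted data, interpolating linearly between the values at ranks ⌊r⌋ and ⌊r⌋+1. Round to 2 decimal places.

Sorted: 2.4, 2.7, 3.0, 3.5, 3.7, 3.8, 4.0, 4.2, 4.3, 4.4.
n = 10.
P25: r = 2.75; ranks 2–3 are 2.7, 3.0; interpolating gives 2.925.
P75: r = 8.25; ranks 8–9 are 4.2, 4.3; interpolating gives 4.225.
Difference: 4.225 − 2.925 = 1.3.

1.30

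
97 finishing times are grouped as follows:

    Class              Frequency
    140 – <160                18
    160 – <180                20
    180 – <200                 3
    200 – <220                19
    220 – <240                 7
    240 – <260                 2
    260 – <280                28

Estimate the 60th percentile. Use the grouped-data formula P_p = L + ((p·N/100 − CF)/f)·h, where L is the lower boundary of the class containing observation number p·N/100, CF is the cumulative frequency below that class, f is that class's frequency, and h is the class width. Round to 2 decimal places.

N = 97; target position k = 60/100 · 97 = 58.2.
Cumulative frequencies: 18, 38, 41, 60, 67, 69, 97.
Observation 58.2 falls in the class 200 – <220.
L = 200, CF = 41, f = 19, h = 20.
P60 = 200 + ((58.2 − 41)/19)·20 = 200 + 18.1053 = 218.105.

218.11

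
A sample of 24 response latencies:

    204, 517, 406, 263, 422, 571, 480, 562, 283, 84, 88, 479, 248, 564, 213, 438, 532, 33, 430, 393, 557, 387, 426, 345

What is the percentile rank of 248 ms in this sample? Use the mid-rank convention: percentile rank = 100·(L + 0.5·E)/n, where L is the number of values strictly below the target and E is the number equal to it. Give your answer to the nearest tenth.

Sorted: 33, 84, 88, 204, 213, 248, 263, 283, 345, 387, 393, 406, 422, 426, 430, 438, 479, 480, 517, 532, 557, 562, 564, 571.
Count below 248: L = 5; count equal: E = 1; n = 24.
Percentile rank = 100·(5 + 0.5·1)/24 = 100·5.5/24 = 22.92.

22.9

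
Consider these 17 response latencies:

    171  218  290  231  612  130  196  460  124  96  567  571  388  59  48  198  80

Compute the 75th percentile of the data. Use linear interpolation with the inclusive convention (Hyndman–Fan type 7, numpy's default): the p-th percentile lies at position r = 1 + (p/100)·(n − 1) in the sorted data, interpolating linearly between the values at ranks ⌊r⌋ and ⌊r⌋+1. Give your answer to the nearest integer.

388

Sorted: 48, 59, 80, 96, 124, 130, 171, 196, 198, 218, 231, 290, 388, 460, 567, 571, 612.
n = 17.
r = 1 + (75/100)·(17 − 1) = 1 + 12 = 13.
r is an integer, so P75 is the value at rank 13: 388.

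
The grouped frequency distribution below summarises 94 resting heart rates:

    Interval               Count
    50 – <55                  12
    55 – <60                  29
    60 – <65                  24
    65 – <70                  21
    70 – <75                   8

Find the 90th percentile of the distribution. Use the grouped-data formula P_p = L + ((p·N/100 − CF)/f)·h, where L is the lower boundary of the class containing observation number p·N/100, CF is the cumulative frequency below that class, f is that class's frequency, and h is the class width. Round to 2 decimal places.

N = 94; target position k = 90/100 · 94 = 84.6.
Cumulative frequencies: 12, 41, 65, 86, 94.
Observation 84.6 falls in the class 65 – <70.
L = 65, CF = 65, f = 21, h = 5.
P90 = 65 + ((84.6 − 65)/21)·5 = 65 + 4.66667 = 69.6667.

69.67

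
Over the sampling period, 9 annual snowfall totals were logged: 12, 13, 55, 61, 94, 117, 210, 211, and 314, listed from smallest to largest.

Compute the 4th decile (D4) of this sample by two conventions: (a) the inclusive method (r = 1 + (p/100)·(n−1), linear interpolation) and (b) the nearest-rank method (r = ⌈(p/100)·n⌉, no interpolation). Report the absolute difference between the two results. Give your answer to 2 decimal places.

n = 9.
(a) r = 4.2; between ranks 4 (61) and 5 (94): 67.6.
(b) the nearest-rank method: rank 4 → 61.
|67.6 − 61| = 6.6.

6.60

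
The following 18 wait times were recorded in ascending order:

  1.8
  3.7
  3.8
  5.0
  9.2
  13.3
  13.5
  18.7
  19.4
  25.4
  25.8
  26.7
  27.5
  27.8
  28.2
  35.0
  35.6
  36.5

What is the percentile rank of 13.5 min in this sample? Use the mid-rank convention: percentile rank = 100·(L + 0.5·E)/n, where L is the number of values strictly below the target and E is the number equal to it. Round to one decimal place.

36.1

Count below 13.5: L = 6; count equal: E = 1; n = 18.
Percentile rank = 100·(6 + 0.5·1)/18 = 100·6.5/18 = 36.11.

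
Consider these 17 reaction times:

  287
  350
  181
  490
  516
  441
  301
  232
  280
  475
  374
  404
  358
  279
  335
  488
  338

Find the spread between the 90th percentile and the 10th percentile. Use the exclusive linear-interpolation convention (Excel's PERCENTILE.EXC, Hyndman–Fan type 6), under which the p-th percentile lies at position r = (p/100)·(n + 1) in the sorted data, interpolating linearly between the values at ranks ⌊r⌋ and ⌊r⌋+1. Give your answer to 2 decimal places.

Sorted: 181, 232, 279, 280, 287, 301, 335, 338, 350, 358, 374, 404, 441, 475, 488, 490, 516.
n = 17.
P10: r = 1.8; ranks 1–2 are 181, 232; interpolating gives 221.8.
P90: r = 16.2; ranks 16–17 are 490, 516; interpolating gives 495.2.
Difference: 495.2 − 221.8 = 273.4.

273.40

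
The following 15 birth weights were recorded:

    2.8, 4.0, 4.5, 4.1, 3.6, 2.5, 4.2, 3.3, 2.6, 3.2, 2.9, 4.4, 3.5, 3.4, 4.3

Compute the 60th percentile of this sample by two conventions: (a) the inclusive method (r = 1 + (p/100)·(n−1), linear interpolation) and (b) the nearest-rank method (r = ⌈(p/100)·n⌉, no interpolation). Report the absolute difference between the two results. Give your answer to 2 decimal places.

Sorted: 2.5, 2.6, 2.8, 2.9, 3.2, 3.3, 3.4, 3.5, 3.6, 4.0, 4.1, 4.2, 4.3, 4.4, 4.5.
n = 15.
(a) r = 9.4; between ranks 9 (3.6) and 10 (4.0): 3.76.
(b) the nearest-rank method: rank 9 → 3.6.
|3.76 − 3.6| = 0.16.

0.16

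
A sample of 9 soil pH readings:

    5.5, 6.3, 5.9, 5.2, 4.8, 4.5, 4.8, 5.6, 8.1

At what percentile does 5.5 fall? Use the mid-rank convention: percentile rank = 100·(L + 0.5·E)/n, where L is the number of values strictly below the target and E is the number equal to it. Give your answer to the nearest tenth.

50.0

Sorted: 4.5, 4.8, 4.8, 5.2, 5.5, 5.6, 5.9, 6.3, 8.1.
Count below 5.5: L = 4; count equal: E = 1; n = 9.
Percentile rank = 100·(4 + 0.5·1)/9 = 100·4.5/9 = 50.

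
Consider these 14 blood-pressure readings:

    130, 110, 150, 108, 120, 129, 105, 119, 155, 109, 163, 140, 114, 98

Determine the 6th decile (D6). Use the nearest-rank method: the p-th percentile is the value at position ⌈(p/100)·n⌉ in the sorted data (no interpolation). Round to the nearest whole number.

Sorted: 98, 105, 108, 109, 110, 114, 119, 120, 129, 130, 140, 150, 155, 163.
n = 14.
Position = ⌈60/100 · 14⌉ = ⌈8.4⌉ = 9.
The value at rank 9 is 129.

129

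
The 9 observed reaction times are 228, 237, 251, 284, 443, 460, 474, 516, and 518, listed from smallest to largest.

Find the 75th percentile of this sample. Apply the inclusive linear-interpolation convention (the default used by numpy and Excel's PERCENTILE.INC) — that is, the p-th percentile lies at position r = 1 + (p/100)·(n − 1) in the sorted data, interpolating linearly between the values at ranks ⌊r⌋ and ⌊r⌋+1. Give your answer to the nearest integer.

n = 9.
r = 1 + (75/100)·(9 − 1) = 1 + 6 = 7.
r is an integer, so P75 is the value at rank 7: 474.

474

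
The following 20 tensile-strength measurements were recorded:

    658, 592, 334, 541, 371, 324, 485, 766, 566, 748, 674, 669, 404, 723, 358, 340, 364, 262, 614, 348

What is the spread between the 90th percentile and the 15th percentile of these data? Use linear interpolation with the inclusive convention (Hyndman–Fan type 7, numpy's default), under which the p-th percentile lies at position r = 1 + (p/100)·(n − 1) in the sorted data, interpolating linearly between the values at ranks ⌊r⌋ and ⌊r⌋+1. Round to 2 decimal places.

386.40

Sorted: 262, 324, 334, 340, 348, 358, 364, 371, 404, 485, 541, 566, 592, 614, 658, 669, 674, 723, 748, 766.
n = 20.
P15: r = 3.85; ranks 3–4 are 334, 340; interpolating gives 339.1.
P90: r = 18.1; ranks 18–19 are 723, 748; interpolating gives 725.5.
Difference: 725.5 − 339.1 = 386.4.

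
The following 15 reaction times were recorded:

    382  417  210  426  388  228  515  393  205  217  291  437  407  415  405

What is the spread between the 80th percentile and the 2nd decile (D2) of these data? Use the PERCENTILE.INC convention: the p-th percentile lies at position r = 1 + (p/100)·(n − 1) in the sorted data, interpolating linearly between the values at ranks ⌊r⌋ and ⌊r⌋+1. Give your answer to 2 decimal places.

Sorted: 205, 210, 217, 228, 291, 382, 388, 393, 405, 407, 415, 417, 426, 437, 515.
n = 15.
P20: r = 3.8; ranks 3–4 are 217, 228; interpolating gives 225.8.
P80: r = 12.2; ranks 12–13 are 417, 426; interpolating gives 418.8.
Difference: 418.8 − 225.8 = 193.

193.00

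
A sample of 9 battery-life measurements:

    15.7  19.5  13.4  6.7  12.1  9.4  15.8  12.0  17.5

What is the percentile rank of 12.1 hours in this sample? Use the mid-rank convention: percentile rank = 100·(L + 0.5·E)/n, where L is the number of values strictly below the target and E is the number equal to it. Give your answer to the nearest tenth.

Sorted: 6.7, 9.4, 12.0, 12.1, 13.4, 15.7, 15.8, 17.5, 19.5.
Count below 12.1: L = 3; count equal: E = 1; n = 9.
Percentile rank = 100·(3 + 0.5·1)/9 = 100·3.5/9 = 38.89.

38.9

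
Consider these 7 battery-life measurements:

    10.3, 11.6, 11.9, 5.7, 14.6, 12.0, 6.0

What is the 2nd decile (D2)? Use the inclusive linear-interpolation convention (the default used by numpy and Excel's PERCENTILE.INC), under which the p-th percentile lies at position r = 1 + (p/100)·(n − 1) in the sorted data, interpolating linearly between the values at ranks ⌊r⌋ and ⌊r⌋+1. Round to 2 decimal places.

6.86

Sorted: 5.7, 6.0, 10.3, 11.6, 11.9, 12.0, 14.6.
n = 7.
r = 1 + (20/100)·(7 − 1) = 1 + 1.2 = 2.2.
Rank 2 is 6.0 and rank 3 is 10.3.
Interpolate: 6.0 + 0.2·(10.3 − 6.0) = 6.0 + 0.2·4.3 = 6.86.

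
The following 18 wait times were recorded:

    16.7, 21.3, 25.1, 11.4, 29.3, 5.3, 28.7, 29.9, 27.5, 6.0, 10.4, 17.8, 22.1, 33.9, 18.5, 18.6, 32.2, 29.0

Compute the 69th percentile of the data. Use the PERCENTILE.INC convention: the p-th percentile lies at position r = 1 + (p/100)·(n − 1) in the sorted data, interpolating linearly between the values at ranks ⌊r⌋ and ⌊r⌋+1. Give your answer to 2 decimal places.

Sorted: 5.3, 6.0, 10.4, 11.4, 16.7, 17.8, 18.5, 18.6, 21.3, 22.1, 25.1, 27.5, 28.7, 29.0, 29.3, 29.9, 32.2, 33.9.
n = 18.
r = 1 + (69/100)·(18 − 1) = 1 + 11.73 = 12.73.
Rank 12 is 27.5 and rank 13 is 28.7.
Interpolate: 27.5 + 0.73·(28.7 − 27.5) = 27.5 + 0.73·1.2 = 28.376.

28.38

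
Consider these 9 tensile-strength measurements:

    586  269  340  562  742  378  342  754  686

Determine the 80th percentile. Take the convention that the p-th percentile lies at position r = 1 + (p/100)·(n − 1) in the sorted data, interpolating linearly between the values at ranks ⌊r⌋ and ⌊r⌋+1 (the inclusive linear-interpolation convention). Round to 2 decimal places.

708.40

Sorted: 269, 340, 342, 378, 562, 586, 686, 742, 754.
n = 9.
r = 1 + (80/100)·(9 − 1) = 1 + 6.4 = 7.4.
Rank 7 is 686 and rank 8 is 742.
Interpolate: 686 + 0.4·(742 − 686) = 686 + 0.4·56 = 708.4.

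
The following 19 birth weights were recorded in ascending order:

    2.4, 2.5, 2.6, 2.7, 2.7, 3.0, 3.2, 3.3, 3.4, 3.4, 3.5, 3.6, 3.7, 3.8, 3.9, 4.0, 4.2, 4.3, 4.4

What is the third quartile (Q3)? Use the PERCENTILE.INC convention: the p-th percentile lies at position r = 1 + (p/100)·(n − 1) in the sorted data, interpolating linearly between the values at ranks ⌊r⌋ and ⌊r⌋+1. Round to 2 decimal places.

3.85

n = 19.
r = 1 + (75/100)·(19 − 1) = 1 + 13.5 = 14.5.
Rank 14 is 3.8 and rank 15 is 3.9.
Interpolate: 3.8 + 0.5·(3.9 − 3.8) = 3.8 + 0.5·0.1 = 3.85.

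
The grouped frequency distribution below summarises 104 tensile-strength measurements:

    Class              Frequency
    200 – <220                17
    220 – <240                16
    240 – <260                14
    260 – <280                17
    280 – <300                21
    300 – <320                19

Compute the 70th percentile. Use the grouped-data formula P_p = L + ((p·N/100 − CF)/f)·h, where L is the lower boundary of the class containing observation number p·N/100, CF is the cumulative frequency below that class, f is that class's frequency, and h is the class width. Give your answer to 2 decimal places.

N = 104; target position k = 70/100 · 104 = 72.8.
Cumulative frequencies: 17, 33, 47, 64, 85, 104.
Observation 72.8 falls in the class 280 – <300.
L = 280, CF = 64, f = 21, h = 20.
P70 = 280 + ((72.8 − 64)/21)·20 = 280 + 8.38095 = 288.381.

288.38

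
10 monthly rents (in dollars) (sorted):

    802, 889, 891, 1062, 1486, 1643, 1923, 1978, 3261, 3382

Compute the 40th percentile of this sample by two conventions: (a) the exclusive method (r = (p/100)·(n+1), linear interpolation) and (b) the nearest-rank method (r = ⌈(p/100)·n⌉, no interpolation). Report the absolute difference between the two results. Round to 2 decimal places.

n = 10.
(a) r = 4.4; between ranks 4 (1062) and 5 (1486): 1231.6.
(b) the nearest-rank method: rank 4 → 1062.
|1231.6 − 1062| = 169.6.

169.60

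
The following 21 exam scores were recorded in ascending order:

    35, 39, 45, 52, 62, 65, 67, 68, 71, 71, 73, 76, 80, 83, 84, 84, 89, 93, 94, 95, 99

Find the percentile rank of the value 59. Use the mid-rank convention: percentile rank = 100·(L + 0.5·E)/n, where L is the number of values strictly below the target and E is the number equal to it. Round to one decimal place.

19.0

Count below 59: L = 4; count equal: E = 0; n = 21.
Percentile rank = 100·(4 + 0.5·0)/21 = 100·4/21 = 19.05.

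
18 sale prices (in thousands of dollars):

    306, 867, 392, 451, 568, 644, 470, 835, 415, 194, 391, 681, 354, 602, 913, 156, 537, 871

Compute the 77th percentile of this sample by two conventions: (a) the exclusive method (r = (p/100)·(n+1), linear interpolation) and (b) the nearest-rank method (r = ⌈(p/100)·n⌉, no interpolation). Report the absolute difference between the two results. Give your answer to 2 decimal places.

Sorted: 156, 194, 306, 354, 391, 392, 415, 451, 470, 537, 568, 602, 644, 681, 835, 867, 871, 913.
n = 18.
(a) r = 14.63; between ranks 14 (681) and 15 (835): 778.02.
(b) the nearest-rank method: rank 14 → 681.
|778.02 − 681| = 97.02.

97.02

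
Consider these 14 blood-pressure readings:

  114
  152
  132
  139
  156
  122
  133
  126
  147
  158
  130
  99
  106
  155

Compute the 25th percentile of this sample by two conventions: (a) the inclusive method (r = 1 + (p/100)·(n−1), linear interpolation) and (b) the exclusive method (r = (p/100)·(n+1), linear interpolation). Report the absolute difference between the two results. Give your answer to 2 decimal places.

3.00

Sorted: 99, 106, 114, 122, 126, 130, 132, 133, 139, 147, 152, 155, 156, 158.
n = 14.
(a) r = 4.25; between ranks 4 (122) and 5 (126): 123.
(b) r = 3.75; between ranks 3 (114) and 4 (122): 120.
|123 − 120| = 3.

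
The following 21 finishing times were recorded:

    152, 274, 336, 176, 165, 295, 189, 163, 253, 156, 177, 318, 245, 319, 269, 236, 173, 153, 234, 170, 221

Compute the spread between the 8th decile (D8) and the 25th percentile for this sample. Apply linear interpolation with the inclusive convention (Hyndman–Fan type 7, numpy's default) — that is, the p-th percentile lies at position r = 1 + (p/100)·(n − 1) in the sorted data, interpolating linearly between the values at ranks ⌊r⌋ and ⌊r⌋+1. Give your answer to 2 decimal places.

104.00

Sorted: 152, 153, 156, 163, 165, 170, 173, 176, 177, 189, 221, 234, 236, 245, 253, 269, 274, 295, 318, 319, 336.
n = 21.
P25: r = 6 (integer) → 170.
P80: r = 17 (integer) → 274.
Difference: 274 − 170 = 104.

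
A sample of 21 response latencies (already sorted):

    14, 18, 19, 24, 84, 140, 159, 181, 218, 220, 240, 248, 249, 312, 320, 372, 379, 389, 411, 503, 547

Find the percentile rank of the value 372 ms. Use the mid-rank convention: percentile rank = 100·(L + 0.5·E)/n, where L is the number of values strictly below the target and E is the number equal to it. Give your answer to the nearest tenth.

Count below 372: L = 15; count equal: E = 1; n = 21.
Percentile rank = 100·(15 + 0.5·1)/21 = 100·15.5/21 = 73.81.

73.8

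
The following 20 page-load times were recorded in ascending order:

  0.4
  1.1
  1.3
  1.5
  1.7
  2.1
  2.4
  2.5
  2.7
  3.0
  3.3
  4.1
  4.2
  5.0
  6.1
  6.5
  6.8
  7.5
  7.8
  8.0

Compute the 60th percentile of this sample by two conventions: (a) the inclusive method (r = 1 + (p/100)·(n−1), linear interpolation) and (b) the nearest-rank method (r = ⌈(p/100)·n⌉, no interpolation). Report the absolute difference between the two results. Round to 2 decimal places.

n = 20.
(a) r = 12.4; between ranks 12 (4.1) and 13 (4.2): 4.14.
(b) the nearest-rank method: rank 12 → 4.1.
|4.14 − 4.1| = 0.04.

0.04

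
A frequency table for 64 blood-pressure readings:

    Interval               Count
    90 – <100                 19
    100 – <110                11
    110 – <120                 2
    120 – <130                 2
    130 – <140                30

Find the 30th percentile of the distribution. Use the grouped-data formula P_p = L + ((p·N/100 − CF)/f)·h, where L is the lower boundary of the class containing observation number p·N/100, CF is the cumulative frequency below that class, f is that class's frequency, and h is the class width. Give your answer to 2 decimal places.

N = 64; target position k = 30/100 · 64 = 19.2.
Cumulative frequencies: 19, 30, 32, 34, 64.
Observation 19.2 falls in the class 100 – <110.
L = 100, CF = 19, f = 11, h = 10.
P30 = 100 + ((19.2 − 19)/11)·10 = 100 + 0.181818 = 100.182.

100.18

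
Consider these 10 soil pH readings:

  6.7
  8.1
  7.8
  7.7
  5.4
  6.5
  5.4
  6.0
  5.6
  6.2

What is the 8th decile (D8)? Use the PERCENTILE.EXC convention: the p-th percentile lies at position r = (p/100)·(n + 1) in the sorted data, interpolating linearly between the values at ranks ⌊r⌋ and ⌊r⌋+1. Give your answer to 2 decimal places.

Sorted: 5.4, 5.4, 5.6, 6.0, 6.2, 6.5, 6.7, 7.7, 7.8, 8.1.
n = 10.
r = (80/100)·(10 + 1) = 8.8.
Rank 8 is 7.7 and rank 9 is 7.8.
Interpolate: 7.7 + 0.8·(7.8 − 7.7) = 7.7 + 0.8·0.1 = 7.78.

7.78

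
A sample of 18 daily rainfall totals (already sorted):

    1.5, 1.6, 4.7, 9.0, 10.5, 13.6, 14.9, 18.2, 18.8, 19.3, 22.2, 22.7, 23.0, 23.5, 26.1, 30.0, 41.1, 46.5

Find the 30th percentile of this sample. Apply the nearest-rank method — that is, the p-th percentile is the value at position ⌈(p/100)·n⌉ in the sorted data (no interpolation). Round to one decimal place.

13.6

n = 18.
Position = ⌈30/100 · 18⌉ = ⌈5.4⌉ = 6.
The value at rank 6 is 13.6.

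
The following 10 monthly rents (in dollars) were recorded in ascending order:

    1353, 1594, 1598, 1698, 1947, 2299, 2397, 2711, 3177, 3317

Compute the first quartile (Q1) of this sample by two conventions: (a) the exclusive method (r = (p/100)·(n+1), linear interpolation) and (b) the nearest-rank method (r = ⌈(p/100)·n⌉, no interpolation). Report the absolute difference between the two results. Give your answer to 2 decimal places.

1.00

n = 10.
(a) r = 2.75; between ranks 2 (1594) and 3 (1598): 1597.
(b) the nearest-rank method: rank 3 → 1598.
|1597 − 1598| = 1.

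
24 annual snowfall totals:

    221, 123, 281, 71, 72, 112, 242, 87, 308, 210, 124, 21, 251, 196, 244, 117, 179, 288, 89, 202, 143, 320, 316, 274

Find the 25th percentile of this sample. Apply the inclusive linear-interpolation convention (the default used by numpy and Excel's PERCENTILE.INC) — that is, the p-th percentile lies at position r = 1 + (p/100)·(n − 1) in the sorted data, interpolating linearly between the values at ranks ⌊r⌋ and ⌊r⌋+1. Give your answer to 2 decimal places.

115.75

Sorted: 21, 71, 72, 87, 89, 112, 117, 123, 124, 143, 179, 196, 202, 210, 221, 242, 244, 251, 274, 281, 288, 308, 316, 320.
n = 24.
r = 1 + (25/100)·(24 − 1) = 1 + 5.75 = 6.75.
Rank 6 is 112 and rank 7 is 117.
Interpolate: 112 + 0.75·(117 − 112) = 112 + 0.75·5 = 115.75.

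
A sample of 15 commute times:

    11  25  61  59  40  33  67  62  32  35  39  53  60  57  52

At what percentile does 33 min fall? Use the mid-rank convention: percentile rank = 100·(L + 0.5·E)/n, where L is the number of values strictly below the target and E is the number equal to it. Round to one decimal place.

23.3

Sorted: 11, 25, 32, 33, 35, 39, 40, 52, 53, 57, 59, 60, 61, 62, 67.
Count below 33: L = 3; count equal: E = 1; n = 15.
Percentile rank = 100·(3 + 0.5·1)/15 = 100·3.5/15 = 23.33.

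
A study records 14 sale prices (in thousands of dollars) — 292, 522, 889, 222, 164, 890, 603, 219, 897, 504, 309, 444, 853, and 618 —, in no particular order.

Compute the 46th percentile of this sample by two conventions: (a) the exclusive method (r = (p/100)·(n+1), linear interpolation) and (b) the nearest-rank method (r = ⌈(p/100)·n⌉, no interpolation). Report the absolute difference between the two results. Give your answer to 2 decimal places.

Sorted: 164, 219, 222, 292, 309, 444, 504, 522, 603, 618, 853, 889, 890, 897.
n = 14.
(a) r = 6.9; between ranks 6 (444) and 7 (504): 498.
(b) the nearest-rank method: rank 7 → 504.
|498 − 504| = 6.

6.00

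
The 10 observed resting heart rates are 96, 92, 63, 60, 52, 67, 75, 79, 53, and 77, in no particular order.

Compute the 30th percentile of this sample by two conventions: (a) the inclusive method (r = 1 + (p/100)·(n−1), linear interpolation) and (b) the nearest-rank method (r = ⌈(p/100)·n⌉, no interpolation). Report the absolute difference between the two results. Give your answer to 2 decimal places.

Sorted: 52, 53, 60, 63, 67, 75, 77, 79, 92, 96.
n = 10.
(a) r = 3.7; between ranks 3 (60) and 4 (63): 62.1.
(b) the nearest-rank method: rank 3 → 60.
|62.1 − 60| = 2.1.

2.10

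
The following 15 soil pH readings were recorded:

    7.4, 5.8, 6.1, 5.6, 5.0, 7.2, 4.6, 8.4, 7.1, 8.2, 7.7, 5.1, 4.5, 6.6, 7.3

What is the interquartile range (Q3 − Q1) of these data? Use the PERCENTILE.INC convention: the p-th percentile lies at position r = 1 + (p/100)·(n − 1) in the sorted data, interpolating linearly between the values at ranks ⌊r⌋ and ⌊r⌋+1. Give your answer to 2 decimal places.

Sorted: 4.5, 4.6, 5.0, 5.1, 5.6, 5.8, 6.1, 6.6, 7.1, 7.2, 7.3, 7.4, 7.7, 8.2, 8.4.
n = 15.
P25: r = 4.5; ranks 4–5 are 5.1, 5.6; interpolating gives 5.35.
P75: r = 11.5; ranks 11–12 are 7.3, 7.4; interpolating gives 7.35.
Difference: 7.35 − 5.35 = 2.

2.00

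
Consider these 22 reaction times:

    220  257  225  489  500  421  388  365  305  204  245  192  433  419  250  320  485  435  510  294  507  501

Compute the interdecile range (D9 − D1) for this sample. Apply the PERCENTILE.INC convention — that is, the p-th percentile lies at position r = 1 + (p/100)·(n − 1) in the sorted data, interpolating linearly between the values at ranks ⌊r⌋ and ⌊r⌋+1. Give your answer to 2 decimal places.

Sorted: 192, 204, 220, 225, 245, 250, 257, 294, 305, 320, 365, 388, 419, 421, 433, 435, 485, 489, 500, 501, 507, 510.
n = 22.
P10: r = 3.1; ranks 3–4 are 220, 225; interpolating gives 220.5.
P90: r = 19.9; ranks 19–20 are 500, 501; interpolating gives 500.9.
Difference: 500.9 − 220.5 = 280.4.

280.40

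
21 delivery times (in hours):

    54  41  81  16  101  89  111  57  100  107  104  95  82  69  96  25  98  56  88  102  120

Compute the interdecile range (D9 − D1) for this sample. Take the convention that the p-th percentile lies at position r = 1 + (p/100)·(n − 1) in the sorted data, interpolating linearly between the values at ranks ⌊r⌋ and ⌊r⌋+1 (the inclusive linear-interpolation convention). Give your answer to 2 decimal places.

Sorted: 16, 25, 41, 54, 56, 57, 69, 81, 82, 88, 89, 95, 96, 98, 100, 101, 102, 104, 107, 111, 120.
n = 21.
P10: r = 3 (integer) → 41.
P90: r = 19 (integer) → 107.
Difference: 107 − 41 = 66.

66.00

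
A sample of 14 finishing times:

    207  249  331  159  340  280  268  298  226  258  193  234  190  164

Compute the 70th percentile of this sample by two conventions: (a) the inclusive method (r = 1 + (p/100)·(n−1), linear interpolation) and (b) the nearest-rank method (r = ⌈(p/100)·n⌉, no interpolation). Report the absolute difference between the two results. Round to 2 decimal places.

Sorted: 159, 164, 190, 193, 207, 226, 234, 249, 258, 268, 280, 298, 331, 340.
n = 14.
(a) r = 10.1; between ranks 10 (268) and 11 (280): 269.2.
(b) the nearest-rank method: rank 10 → 268.
|269.2 − 268| = 1.2.

1.20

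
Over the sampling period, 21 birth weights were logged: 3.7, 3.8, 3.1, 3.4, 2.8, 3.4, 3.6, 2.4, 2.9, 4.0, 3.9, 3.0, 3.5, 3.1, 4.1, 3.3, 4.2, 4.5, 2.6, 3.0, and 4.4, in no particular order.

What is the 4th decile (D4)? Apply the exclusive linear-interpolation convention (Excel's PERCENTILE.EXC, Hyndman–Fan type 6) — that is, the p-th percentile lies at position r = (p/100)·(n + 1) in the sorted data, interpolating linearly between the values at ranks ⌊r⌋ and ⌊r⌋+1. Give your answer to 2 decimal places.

3.26

Sorted: 2.4, 2.6, 2.8, 2.9, 3.0, 3.0, 3.1, 3.1, 3.3, 3.4, 3.4, 3.5, 3.6, 3.7, 3.8, 3.9, 4.0, 4.1, 4.2, 4.4, 4.5.
n = 21.
r = (40/100)·(21 + 1) = 8.8.
Rank 8 is 3.1 and rank 9 is 3.3.
Interpolate: 3.1 + 0.8·(3.3 − 3.1) = 3.1 + 0.8·0.2 = 3.26.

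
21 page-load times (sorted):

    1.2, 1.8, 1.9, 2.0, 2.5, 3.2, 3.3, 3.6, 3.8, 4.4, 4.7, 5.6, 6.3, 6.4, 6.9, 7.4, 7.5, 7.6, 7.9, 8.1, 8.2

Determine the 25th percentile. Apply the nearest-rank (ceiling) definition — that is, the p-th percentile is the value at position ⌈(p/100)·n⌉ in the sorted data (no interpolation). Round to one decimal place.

n = 21.
Position = ⌈25/100 · 21⌉ = ⌈5.25⌉ = 6.
The value at rank 6 is 3.2.

3.2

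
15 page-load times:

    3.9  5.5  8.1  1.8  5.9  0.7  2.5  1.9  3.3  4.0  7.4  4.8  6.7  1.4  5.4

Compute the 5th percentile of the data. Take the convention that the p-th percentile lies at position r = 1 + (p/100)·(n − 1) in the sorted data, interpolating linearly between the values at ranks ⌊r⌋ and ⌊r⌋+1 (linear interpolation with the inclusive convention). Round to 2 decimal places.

Sorted: 0.7, 1.4, 1.8, 1.9, 2.5, 3.3, 3.9, 4.0, 4.8, 5.4, 5.5, 5.9, 6.7, 7.4, 8.1.
n = 15.
r = 1 + (5/100)·(15 − 1) = 1 + 0.7 = 1.7.
Rank 1 is 0.7 and rank 2 is 1.4.
Interpolate: 0.7 + 0.7·(1.4 − 0.7) = 0.7 + 0.7·0.7 = 1.19.

1.19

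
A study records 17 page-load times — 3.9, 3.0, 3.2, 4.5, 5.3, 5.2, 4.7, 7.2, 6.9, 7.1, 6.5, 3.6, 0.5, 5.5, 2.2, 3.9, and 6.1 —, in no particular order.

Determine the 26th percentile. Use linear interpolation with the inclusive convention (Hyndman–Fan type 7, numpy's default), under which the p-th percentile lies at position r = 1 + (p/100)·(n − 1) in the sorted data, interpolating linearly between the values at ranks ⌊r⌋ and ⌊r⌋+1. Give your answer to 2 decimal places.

Sorted: 0.5, 2.2, 3.0, 3.2, 3.6, 3.9, 3.9, 4.5, 4.7, 5.2, 5.3, 5.5, 6.1, 6.5, 6.9, 7.1, 7.2.
n = 17.
r = 1 + (26/100)·(17 − 1) = 1 + 4.16 = 5.16.
Rank 5 is 3.6 and rank 6 is 3.9.
Interpolate: 3.6 + 0.16·(3.9 − 3.6) = 3.6 + 0.16·0.3 = 3.648.

3.65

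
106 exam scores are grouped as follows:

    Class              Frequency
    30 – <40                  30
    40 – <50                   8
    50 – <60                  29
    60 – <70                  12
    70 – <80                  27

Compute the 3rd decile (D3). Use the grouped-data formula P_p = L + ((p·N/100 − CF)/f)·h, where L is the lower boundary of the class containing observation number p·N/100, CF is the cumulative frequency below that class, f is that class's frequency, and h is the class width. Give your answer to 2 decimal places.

N = 106; target position k = 30/100 · 106 = 31.8.
Cumulative frequencies: 30, 38, 67, 79, 106.
Observation 31.8 falls in the class 40 – <50.
L = 40, CF = 30, f = 8, h = 10.
P30 = 40 + ((31.8 − 30)/8)·10 = 40 + 2.25 = 42.25.

42.25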